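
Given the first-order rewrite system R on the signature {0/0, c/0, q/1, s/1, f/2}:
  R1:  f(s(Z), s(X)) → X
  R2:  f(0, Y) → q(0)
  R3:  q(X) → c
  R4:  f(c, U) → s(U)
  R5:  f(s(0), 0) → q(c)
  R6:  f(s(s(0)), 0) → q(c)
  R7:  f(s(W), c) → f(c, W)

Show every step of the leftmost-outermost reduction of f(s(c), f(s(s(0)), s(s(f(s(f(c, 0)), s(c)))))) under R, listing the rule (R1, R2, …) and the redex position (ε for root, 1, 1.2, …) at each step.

c

1. f(s(c), f(s(s(0)), s(s(f(s(f(c, 0)), s(c))))))  →  f(s(c), s(f(s(f(c, 0)), s(c))))   [R1 at 2]
2. f(s(c), s(f(s(f(c, 0)), s(c))))  →  f(s(f(c, 0)), s(c))   [R1 at ε]
3. f(s(f(c, 0)), s(c))  →  c   [R1 at ε]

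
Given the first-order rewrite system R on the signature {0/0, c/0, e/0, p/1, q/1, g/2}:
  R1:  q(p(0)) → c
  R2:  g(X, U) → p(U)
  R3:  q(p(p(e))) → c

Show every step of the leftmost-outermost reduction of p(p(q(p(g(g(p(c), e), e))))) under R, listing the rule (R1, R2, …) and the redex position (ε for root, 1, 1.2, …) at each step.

p(p(c))

1. p(p(q(p(g(g(p(c), e), e)))))  →  p(p(q(p(p(e)))))   [R2 at 1.1.1.1]
2. p(p(q(p(p(e)))))  →  p(p(c))   [R3 at 1.1]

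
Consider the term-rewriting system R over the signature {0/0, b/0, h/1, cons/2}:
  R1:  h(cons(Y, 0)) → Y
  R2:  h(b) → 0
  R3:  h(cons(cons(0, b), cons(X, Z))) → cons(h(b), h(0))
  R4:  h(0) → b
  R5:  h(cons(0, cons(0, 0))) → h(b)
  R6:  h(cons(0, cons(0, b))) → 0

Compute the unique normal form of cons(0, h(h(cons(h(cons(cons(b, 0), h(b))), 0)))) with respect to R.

1. cons(0, h(h(cons(h(cons(cons(b, 0), h(b))), 0))))  →  cons(0, h(h(cons(cons(b, 0), h(b)))))   [R1 at 2.1]
2. cons(0, h(h(cons(cons(b, 0), h(b)))))  →  cons(0, h(h(cons(cons(b, 0), 0))))   [R2 at 2.1.1.2]
3. cons(0, h(h(cons(cons(b, 0), 0))))  →  cons(0, h(cons(b, 0)))   [R1 at 2.1]
4. cons(0, h(cons(b, 0)))  →  cons(0, b)   [R1 at 2]

cons(0, b)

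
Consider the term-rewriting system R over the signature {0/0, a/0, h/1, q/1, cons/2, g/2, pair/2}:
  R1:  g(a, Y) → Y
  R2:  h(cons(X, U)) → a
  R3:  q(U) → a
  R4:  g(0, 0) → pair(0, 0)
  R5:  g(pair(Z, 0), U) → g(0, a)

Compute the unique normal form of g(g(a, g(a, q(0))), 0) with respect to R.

1. g(g(a, g(a, q(0))), 0)  →  g(g(a, q(0)), 0)   [R1 at 1]
2. g(g(a, q(0)), 0)  →  g(q(0), 0)   [R1 at 1]
3. g(q(0), 0)  →  g(a, 0)   [R3 at 1]
4. g(a, 0)  →  0   [R1 at ε]

0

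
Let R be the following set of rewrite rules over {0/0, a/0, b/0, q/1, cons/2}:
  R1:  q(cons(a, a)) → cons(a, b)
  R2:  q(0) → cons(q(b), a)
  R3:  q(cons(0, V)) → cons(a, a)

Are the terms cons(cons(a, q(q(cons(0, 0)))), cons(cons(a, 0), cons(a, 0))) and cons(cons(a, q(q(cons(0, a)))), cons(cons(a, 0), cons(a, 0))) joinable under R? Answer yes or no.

Reduce t₁ = cons(cons(a, q(q(cons(0, 0)))), cons(cons(a, 0), cons(a, 0))):
1. cons(cons(a, q(q(cons(0, 0)))), cons(cons(a, 0), cons(a, 0)))  →  cons(cons(a, q(cons(a, a))), cons(cons(a, 0), cons(a, 0)))   [R3 at 1.2.1]
2. cons(cons(a, q(cons(a, a))), cons(cons(a, 0), cons(a, 0)))  →  cons(cons(a, cons(a, b)), cons(cons(a, 0), cons(a, 0)))   [R1 at 1.2]

Reduce t₂ = cons(cons(a, q(q(cons(0, a)))), cons(cons(a, 0), cons(a, 0))):
1. cons(cons(a, q(q(cons(0, a)))), cons(cons(a, 0), cons(a, 0)))  →  cons(cons(a, q(cons(a, a))), cons(cons(a, 0), cons(a, 0)))   [R3 at 1.2.1]
2. cons(cons(a, q(cons(a, a))), cons(cons(a, 0), cons(a, 0)))  →  cons(cons(a, cons(a, b)), cons(cons(a, 0), cons(a, 0)))   [R1 at 1.2]

yes — NF(t₁) = cons(cons(a, cons(a, b)), cons(cons(a, 0), cons(a, 0))), NF(t₂) = cons(cons(a, cons(a, b)), cons(cons(a, 0), cons(a, 0)))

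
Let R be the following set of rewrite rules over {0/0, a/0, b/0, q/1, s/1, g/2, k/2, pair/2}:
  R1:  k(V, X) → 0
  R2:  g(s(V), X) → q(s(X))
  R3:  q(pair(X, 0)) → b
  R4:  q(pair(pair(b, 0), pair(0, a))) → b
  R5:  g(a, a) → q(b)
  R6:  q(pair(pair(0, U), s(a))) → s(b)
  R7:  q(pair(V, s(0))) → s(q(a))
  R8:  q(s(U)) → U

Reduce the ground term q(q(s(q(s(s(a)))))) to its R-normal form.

a

1. q(q(s(q(s(s(a))))))  →  q(q(s(s(a))))   [R8 at 1]
2. q(q(s(s(a))))  →  q(s(a))   [R8 at 1]
3. q(s(a))  →  a   [R8 at ε]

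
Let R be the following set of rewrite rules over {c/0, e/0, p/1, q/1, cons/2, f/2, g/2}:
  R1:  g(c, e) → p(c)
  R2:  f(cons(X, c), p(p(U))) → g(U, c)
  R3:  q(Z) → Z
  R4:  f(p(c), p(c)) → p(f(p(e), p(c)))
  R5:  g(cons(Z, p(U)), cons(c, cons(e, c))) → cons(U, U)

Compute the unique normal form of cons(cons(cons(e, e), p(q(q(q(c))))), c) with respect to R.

cons(cons(cons(e, e), p(c)), c)

1. cons(cons(cons(e, e), p(q(q(q(c))))), c)  →  cons(cons(cons(e, e), p(q(q(c)))), c)   [R3 at 1.2.1]
2. cons(cons(cons(e, e), p(q(q(c)))), c)  →  cons(cons(cons(e, e), p(q(c))), c)   [R3 at 1.2.1]
3. cons(cons(cons(e, e), p(q(c))), c)  →  cons(cons(cons(e, e), p(c)), c)   [R3 at 1.2.1]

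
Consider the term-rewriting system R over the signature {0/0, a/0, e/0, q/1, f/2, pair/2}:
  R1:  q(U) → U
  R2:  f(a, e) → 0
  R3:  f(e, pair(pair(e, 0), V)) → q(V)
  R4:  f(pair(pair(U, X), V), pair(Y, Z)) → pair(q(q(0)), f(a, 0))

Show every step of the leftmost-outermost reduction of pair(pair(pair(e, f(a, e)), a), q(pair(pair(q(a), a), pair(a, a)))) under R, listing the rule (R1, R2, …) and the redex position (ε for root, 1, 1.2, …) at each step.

pair(pair(pair(e, 0), a), pair(pair(a, a), pair(a, a)))

1. pair(pair(pair(e, f(a, e)), a), q(pair(pair(q(a), a), pair(a, a))))  →  pair(pair(pair(e, 0), a), q(pair(pair(q(a), a), pair(a, a))))   [R2 at 1.1.2]
2. pair(pair(pair(e, 0), a), q(pair(pair(q(a), a), pair(a, a))))  →  pair(pair(pair(e, 0), a), pair(pair(q(a), a), pair(a, a)))   [R1 at 2]
3. pair(pair(pair(e, 0), a), pair(pair(q(a), a), pair(a, a)))  →  pair(pair(pair(e, 0), a), pair(pair(a, a), pair(a, a)))   [R1 at 2.1.1]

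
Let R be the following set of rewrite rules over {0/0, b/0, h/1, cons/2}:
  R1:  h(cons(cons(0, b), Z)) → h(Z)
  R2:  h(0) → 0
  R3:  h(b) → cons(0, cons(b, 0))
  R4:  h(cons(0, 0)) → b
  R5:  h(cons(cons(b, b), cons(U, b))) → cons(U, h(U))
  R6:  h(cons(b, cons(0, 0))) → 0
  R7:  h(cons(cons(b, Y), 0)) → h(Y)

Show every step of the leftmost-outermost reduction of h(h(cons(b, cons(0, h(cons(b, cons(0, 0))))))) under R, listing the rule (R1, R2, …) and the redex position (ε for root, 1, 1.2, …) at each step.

1. h(h(cons(b, cons(0, h(cons(b, cons(0, 0)))))))  →  h(h(cons(b, cons(0, 0))))   [R6 at 1.1.2.2]
2. h(h(cons(b, cons(0, 0))))  →  h(0)   [R6 at 1]
3. h(0)  →  0   [R2 at ε]

0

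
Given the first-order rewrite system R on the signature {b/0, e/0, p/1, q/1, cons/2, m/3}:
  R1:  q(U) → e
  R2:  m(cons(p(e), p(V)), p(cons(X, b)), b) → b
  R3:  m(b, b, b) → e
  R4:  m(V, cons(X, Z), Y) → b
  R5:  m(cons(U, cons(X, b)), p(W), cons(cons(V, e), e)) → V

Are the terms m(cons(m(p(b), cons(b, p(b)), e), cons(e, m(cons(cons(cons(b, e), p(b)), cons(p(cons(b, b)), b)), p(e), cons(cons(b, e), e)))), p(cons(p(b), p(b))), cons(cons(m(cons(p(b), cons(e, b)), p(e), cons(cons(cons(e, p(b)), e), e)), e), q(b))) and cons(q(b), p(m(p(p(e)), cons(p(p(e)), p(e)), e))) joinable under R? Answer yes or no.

Reduce t₁ = m(cons(m(p(b), cons(b, p(b)), e), cons(e, m(cons(cons(cons(b, e), p(b)), cons(p(cons(b, b)), b)), p(e), cons(cons(b, e), e)))), p(cons(p(b), p(b))), cons(cons(m(cons(p(b), cons(e, b)), p(e), cons(cons(cons(e, p(b)), e), e)), e), q(b))):
1. m(cons(m(p(b), cons(b, p(b)), e), cons(e, m(cons(cons(cons(b, e), p(b)), cons(p(cons(b, b)), b)), p(e), cons(cons(b, e), e)))), p(cons(p(b), p(b))), cons(cons(m(cons(p(b), cons(e, b)), p(e), cons(cons(cons(e, p(b)), e), e)), e), q(b)))  →  m(cons(b, cons(e, m(cons(cons(cons(b, e), p(b)), cons(p(cons(b, b)), b)), p(e), cons(cons(b, e), e)))), p(cons(p(b), p(b))), cons(cons(m(cons(p(b), cons(e, b)), p(e), cons(cons(cons(e, p(b)), e), e)), e), q(b)))   [R4 at 1.1]
2. m(cons(b, cons(e, m(cons(cons(cons(b, e), p(b)), cons(p(cons(b, b)), b)), p(e), cons(cons(b, e), e)))), p(cons(p(b), p(b))), cons(cons(m(cons(p(b), cons(e, b)), p(e), cons(cons(cons(e, p(b)), e), e)), e), q(b)))  →  m(cons(b, cons(e, b)), p(cons(p(b), p(b))), cons(cons(m(cons(p(b), cons(e, b)), p(e), cons(cons(cons(e, p(b)), e), e)), e), q(b)))   [R5 at 1.2.2]
3. m(cons(b, cons(e, b)), p(cons(p(b), p(b))), cons(cons(m(cons(p(b), cons(e, b)), p(e), cons(cons(cons(e, p(b)), e), e)), e), q(b)))  →  m(cons(b, cons(e, b)), p(cons(p(b), p(b))), cons(cons(cons(e, p(b)), e), q(b)))   [R5 at 3.1.1]
4. m(cons(b, cons(e, b)), p(cons(p(b), p(b))), cons(cons(cons(e, p(b)), e), q(b)))  →  m(cons(b, cons(e, b)), p(cons(p(b), p(b))), cons(cons(cons(e, p(b)), e), e))   [R1 at 3.2]
5. m(cons(b, cons(e, b)), p(cons(p(b), p(b))), cons(cons(cons(e, p(b)), e), e))  →  cons(e, p(b))   [R5 at ε]

Reduce t₂ = cons(q(b), p(m(p(p(e)), cons(p(p(e)), p(e)), e))):
1. cons(q(b), p(m(p(p(e)), cons(p(p(e)), p(e)), e)))  →  cons(e, p(m(p(p(e)), cons(p(p(e)), p(e)), e)))   [R1 at 1]
2. cons(e, p(m(p(p(e)), cons(p(p(e)), p(e)), e)))  →  cons(e, p(b))   [R4 at 2.1]

yes — NF(t₁) = cons(e, p(b)), NF(t₂) = cons(e, p(b))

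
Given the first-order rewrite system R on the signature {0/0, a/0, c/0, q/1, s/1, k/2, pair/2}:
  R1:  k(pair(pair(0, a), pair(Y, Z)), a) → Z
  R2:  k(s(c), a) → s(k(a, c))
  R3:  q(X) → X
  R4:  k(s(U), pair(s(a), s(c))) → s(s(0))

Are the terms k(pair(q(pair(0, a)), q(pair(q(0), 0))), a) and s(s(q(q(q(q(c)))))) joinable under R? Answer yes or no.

no — NF(t₁) = 0, NF(t₂) = s(s(c))

Reduce t₁ = k(pair(q(pair(0, a)), q(pair(q(0), 0))), a):
1. k(pair(q(pair(0, a)), q(pair(q(0), 0))), a)  →  k(pair(pair(0, a), q(pair(q(0), 0))), a)   [R3 at 1.1]
2. k(pair(pair(0, a), q(pair(q(0), 0))), a)  →  k(pair(pair(0, a), pair(q(0), 0)), a)   [R3 at 1.2]
3. k(pair(pair(0, a), pair(q(0), 0)), a)  →  0   [R1 at ε]

Reduce t₂ = s(s(q(q(q(q(c)))))):
1. s(s(q(q(q(q(c))))))  →  s(s(q(q(q(c)))))   [R3 at 1.1]
2. s(s(q(q(q(c)))))  →  s(s(q(q(c))))   [R3 at 1.1]
3. s(s(q(q(c))))  →  s(s(q(c)))   [R3 at 1.1]
4. s(s(q(c)))  →  s(s(c))   [R3 at 1.1]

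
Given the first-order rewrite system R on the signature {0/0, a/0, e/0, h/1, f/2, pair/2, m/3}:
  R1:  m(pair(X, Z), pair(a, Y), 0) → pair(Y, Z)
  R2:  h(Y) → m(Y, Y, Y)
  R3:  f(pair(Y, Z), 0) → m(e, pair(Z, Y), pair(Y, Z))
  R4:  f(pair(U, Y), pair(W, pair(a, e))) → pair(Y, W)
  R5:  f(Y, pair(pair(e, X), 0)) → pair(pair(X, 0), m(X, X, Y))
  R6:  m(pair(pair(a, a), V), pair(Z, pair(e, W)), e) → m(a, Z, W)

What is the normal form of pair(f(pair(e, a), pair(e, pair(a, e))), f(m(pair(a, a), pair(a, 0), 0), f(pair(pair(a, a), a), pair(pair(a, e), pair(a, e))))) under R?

pair(pair(a, e), pair(a, a))

1. pair(f(pair(e, a), pair(e, pair(a, e))), f(m(pair(a, a), pair(a, 0), 0), f(pair(pair(a, a), a), pair(pair(a, e), pair(a, e)))))  →  pair(pair(a, e), f(m(pair(a, a), pair(a, 0), 0), f(pair(pair(a, a), a), pair(pair(a, e), pair(a, e)))))   [R4 at 1]
2. pair(pair(a, e), f(m(pair(a, a), pair(a, 0), 0), f(pair(pair(a, a), a), pair(pair(a, e), pair(a, e)))))  →  pair(pair(a, e), f(pair(0, a), f(pair(pair(a, a), a), pair(pair(a, e), pair(a, e)))))   [R1 at 2.1]
3. pair(pair(a, e), f(pair(0, a), f(pair(pair(a, a), a), pair(pair(a, e), pair(a, e)))))  →  pair(pair(a, e), f(pair(0, a), pair(a, pair(a, e))))   [R4 at 2.2]
4. pair(pair(a, e), f(pair(0, a), pair(a, pair(a, e))))  →  pair(pair(a, e), pair(a, a))   [R4 at 2]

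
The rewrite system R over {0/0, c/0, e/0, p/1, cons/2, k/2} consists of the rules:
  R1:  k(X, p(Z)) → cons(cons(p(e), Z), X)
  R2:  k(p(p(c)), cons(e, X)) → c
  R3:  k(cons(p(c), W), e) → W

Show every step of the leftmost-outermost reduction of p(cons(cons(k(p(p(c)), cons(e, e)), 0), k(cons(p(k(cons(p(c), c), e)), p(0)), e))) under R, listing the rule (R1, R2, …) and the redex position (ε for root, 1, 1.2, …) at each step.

p(cons(cons(c, 0), p(0)))

1. p(cons(cons(k(p(p(c)), cons(e, e)), 0), k(cons(p(k(cons(p(c), c), e)), p(0)), e)))  →  p(cons(cons(c, 0), k(cons(p(k(cons(p(c), c), e)), p(0)), e)))   [R2 at 1.1.1]
2. p(cons(cons(c, 0), k(cons(p(k(cons(p(c), c), e)), p(0)), e)))  →  p(cons(cons(c, 0), k(cons(p(c), p(0)), e)))   [R3 at 1.2.1.1.1]
3. p(cons(cons(c, 0), k(cons(p(c), p(0)), e)))  →  p(cons(cons(c, 0), p(0)))   [R3 at 1.2]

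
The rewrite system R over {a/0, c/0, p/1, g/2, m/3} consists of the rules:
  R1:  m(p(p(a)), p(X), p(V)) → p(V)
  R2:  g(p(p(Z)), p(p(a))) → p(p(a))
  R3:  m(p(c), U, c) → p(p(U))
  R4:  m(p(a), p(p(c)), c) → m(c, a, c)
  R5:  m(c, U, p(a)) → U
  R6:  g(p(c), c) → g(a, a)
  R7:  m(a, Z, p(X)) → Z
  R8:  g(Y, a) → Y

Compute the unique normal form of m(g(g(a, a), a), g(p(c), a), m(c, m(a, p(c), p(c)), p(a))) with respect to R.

1. m(g(g(a, a), a), g(p(c), a), m(c, m(a, p(c), p(c)), p(a)))  →  m(g(a, a), g(p(c), a), m(c, m(a, p(c), p(c)), p(a)))   [R8 at 1]
2. m(g(a, a), g(p(c), a), m(c, m(a, p(c), p(c)), p(a)))  →  m(a, g(p(c), a), m(c, m(a, p(c), p(c)), p(a)))   [R8 at 1]
3. m(a, g(p(c), a), m(c, m(a, p(c), p(c)), p(a)))  →  m(a, p(c), m(c, m(a, p(c), p(c)), p(a)))   [R8 at 2]
4. m(a, p(c), m(c, m(a, p(c), p(c)), p(a)))  →  m(a, p(c), m(a, p(c), p(c)))   [R5 at 3]
5. m(a, p(c), m(a, p(c), p(c)))  →  m(a, p(c), p(c))   [R7 at 3]
6. m(a, p(c), p(c))  →  p(c)   [R7 at ε]

p(c)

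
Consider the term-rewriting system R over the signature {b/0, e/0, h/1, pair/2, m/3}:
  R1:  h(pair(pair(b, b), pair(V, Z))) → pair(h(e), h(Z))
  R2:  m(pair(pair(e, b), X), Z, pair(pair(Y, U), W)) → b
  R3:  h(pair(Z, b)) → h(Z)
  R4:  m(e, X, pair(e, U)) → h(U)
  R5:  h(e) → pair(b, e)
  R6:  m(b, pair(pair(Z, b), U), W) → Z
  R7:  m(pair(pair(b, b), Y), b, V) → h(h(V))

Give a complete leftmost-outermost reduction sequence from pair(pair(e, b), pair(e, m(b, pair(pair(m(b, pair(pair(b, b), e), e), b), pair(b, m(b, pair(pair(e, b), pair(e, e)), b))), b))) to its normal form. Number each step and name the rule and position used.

1. pair(pair(e, b), pair(e, m(b, pair(pair(m(b, pair(pair(b, b), e), e), b), pair(b, m(b, pair(pair(e, b), pair(e, e)), b))), b)))  →  pair(pair(e, b), pair(e, m(b, pair(pair(b, b), e), e)))   [R6 at 2.2]
2. pair(pair(e, b), pair(e, m(b, pair(pair(b, b), e), e)))  →  pair(pair(e, b), pair(e, b))   [R6 at 2.2]

pair(pair(e, b), pair(e, b))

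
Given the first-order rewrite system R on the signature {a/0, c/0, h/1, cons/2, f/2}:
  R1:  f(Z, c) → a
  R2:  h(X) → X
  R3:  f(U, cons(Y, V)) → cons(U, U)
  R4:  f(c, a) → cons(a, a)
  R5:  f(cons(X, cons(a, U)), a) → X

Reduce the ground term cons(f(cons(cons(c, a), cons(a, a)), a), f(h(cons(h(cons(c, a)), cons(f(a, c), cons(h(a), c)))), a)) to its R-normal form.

1. cons(f(cons(cons(c, a), cons(a, a)), a), f(h(cons(h(cons(c, a)), cons(f(a, c), cons(h(a), c)))), a))  →  cons(cons(c, a), f(h(cons(h(cons(c, a)), cons(f(a, c), cons(h(a), c)))), a))   [R5 at 1]
2. cons(cons(c, a), f(h(cons(h(cons(c, a)), cons(f(a, c), cons(h(a), c)))), a))  →  cons(cons(c, a), f(cons(h(cons(c, a)), cons(f(a, c), cons(h(a), c))), a))   [R2 at 2.1]
3. cons(cons(c, a), f(cons(h(cons(c, a)), cons(f(a, c), cons(h(a), c))), a))  →  cons(cons(c, a), f(cons(cons(c, a), cons(f(a, c), cons(h(a), c))), a))   [R2 at 2.1.1]
4. cons(cons(c, a), f(cons(cons(c, a), cons(f(a, c), cons(h(a), c))), a))  →  cons(cons(c, a), f(cons(cons(c, a), cons(a, cons(h(a), c))), a))   [R1 at 2.1.2.1]
5. cons(cons(c, a), f(cons(cons(c, a), cons(a, cons(h(a), c))), a))  →  cons(cons(c, a), cons(c, a))   [R5 at 2]

cons(cons(c, a), cons(c, a))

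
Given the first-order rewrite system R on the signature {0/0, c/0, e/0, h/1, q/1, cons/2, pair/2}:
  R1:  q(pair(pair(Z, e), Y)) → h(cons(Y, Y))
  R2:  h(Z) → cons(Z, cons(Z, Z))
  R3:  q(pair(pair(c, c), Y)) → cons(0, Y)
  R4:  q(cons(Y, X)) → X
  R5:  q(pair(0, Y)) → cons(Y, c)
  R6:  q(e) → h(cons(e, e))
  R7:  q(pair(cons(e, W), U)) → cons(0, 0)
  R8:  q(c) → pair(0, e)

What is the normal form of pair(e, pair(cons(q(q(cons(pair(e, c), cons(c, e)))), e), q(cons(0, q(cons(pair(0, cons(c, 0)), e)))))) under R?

1. pair(e, pair(cons(q(q(cons(pair(e, c), cons(c, e)))), e), q(cons(0, q(cons(pair(0, cons(c, 0)), e))))))  →  pair(e, pair(cons(q(cons(c, e)), e), q(cons(0, q(cons(pair(0, cons(c, 0)), e))))))   [R4 at 2.1.1.1]
2. pair(e, pair(cons(q(cons(c, e)), e), q(cons(0, q(cons(pair(0, cons(c, 0)), e))))))  →  pair(e, pair(cons(e, e), q(cons(0, q(cons(pair(0, cons(c, 0)), e))))))   [R4 at 2.1.1]
3. pair(e, pair(cons(e, e), q(cons(0, q(cons(pair(0, cons(c, 0)), e))))))  →  pair(e, pair(cons(e, e), q(cons(pair(0, cons(c, 0)), e))))   [R4 at 2.2]
4. pair(e, pair(cons(e, e), q(cons(pair(0, cons(c, 0)), e))))  →  pair(e, pair(cons(e, e), e))   [R4 at 2.2]

pair(e, pair(cons(e, e), e))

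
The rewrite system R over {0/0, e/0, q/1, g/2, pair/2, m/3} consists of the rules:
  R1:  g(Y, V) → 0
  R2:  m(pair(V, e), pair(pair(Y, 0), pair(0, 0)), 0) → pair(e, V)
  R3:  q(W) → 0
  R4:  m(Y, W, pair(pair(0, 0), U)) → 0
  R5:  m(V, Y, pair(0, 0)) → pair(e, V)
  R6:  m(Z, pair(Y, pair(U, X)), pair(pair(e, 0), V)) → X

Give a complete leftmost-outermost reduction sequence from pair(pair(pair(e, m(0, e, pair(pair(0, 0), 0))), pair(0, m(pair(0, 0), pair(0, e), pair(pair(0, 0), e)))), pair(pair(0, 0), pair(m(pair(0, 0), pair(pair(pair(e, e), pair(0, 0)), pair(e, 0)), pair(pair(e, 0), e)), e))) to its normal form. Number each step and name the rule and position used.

1. pair(pair(pair(e, m(0, e, pair(pair(0, 0), 0))), pair(0, m(pair(0, 0), pair(0, e), pair(pair(0, 0), e)))), pair(pair(0, 0), pair(m(pair(0, 0), pair(pair(pair(e, e), pair(0, 0)), pair(e, 0)), pair(pair(e, 0), e)), e)))  →  pair(pair(pair(e, 0), pair(0, m(pair(0, 0), pair(0, e), pair(pair(0, 0), e)))), pair(pair(0, 0), pair(m(pair(0, 0), pair(pair(pair(e, e), pair(0, 0)), pair(e, 0)), pair(pair(e, 0), e)), e)))   [R4 at 1.1.2]
2. pair(pair(pair(e, 0), pair(0, m(pair(0, 0), pair(0, e), pair(pair(0, 0), e)))), pair(pair(0, 0), pair(m(pair(0, 0), pair(pair(pair(e, e), pair(0, 0)), pair(e, 0)), pair(pair(e, 0), e)), e)))  →  pair(pair(pair(e, 0), pair(0, 0)), pair(pair(0, 0), pair(m(pair(0, 0), pair(pair(pair(e, e), pair(0, 0)), pair(e, 0)), pair(pair(e, 0), e)), e)))   [R4 at 1.2.2]
3. pair(pair(pair(e, 0), pair(0, 0)), pair(pair(0, 0), pair(m(pair(0, 0), pair(pair(pair(e, e), pair(0, 0)), pair(e, 0)), pair(pair(e, 0), e)), e)))  →  pair(pair(pair(e, 0), pair(0, 0)), pair(pair(0, 0), pair(0, e)))   [R6 at 2.2.1]

pair(pair(pair(e, 0), pair(0, 0)), pair(pair(0, 0), pair(0, e)))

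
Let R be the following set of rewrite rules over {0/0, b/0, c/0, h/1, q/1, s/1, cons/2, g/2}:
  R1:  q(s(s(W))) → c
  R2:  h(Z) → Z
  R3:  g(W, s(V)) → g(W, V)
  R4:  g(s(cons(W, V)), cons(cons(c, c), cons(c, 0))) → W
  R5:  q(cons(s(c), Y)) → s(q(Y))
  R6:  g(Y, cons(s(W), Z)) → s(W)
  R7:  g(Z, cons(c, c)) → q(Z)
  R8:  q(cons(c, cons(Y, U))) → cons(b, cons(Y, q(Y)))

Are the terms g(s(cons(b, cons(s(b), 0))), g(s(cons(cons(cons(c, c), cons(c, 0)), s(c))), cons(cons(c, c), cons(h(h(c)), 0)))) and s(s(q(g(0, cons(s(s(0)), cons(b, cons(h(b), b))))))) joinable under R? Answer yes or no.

Reduce t₁ = g(s(cons(b, cons(s(b), 0))), g(s(cons(cons(cons(c, c), cons(c, 0)), s(c))), cons(cons(c, c), cons(h(h(c)), 0)))):
1. g(s(cons(b, cons(s(b), 0))), g(s(cons(cons(cons(c, c), cons(c, 0)), s(c))), cons(cons(c, c), cons(h(h(c)), 0))))  →  g(s(cons(b, cons(s(b), 0))), g(s(cons(cons(cons(c, c), cons(c, 0)), s(c))), cons(cons(c, c), cons(h(c), 0))))   [R2 at 2.2.2.1]
2. g(s(cons(b, cons(s(b), 0))), g(s(cons(cons(cons(c, c), cons(c, 0)), s(c))), cons(cons(c, c), cons(h(c), 0))))  →  g(s(cons(b, cons(s(b), 0))), g(s(cons(cons(cons(c, c), cons(c, 0)), s(c))), cons(cons(c, c), cons(c, 0))))   [R2 at 2.2.2.1]
3. g(s(cons(b, cons(s(b), 0))), g(s(cons(cons(cons(c, c), cons(c, 0)), s(c))), cons(cons(c, c), cons(c, 0))))  →  g(s(cons(b, cons(s(b), 0))), cons(cons(c, c), cons(c, 0)))   [R4 at 2]
4. g(s(cons(b, cons(s(b), 0))), cons(cons(c, c), cons(c, 0)))  →  b   [R4 at ε]

Reduce t₂ = s(s(q(g(0, cons(s(s(0)), cons(b, cons(h(b), b))))))):
1. s(s(q(g(0, cons(s(s(0)), cons(b, cons(h(b), b)))))))  →  s(s(q(s(s(0)))))   [R6 at 1.1.1]
2. s(s(q(s(s(0)))))  →  s(s(c))   [R1 at 1.1]

no — NF(t₁) = b, NF(t₂) = s(s(c))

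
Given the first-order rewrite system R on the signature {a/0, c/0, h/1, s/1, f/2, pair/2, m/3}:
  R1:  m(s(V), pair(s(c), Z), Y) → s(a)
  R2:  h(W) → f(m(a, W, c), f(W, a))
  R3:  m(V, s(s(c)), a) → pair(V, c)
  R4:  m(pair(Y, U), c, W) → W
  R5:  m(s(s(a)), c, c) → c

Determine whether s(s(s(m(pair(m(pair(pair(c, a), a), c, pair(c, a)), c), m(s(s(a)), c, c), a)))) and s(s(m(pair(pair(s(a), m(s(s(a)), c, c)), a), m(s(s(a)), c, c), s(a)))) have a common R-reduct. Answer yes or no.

yes — NF(t₁) = s(s(s(a))), NF(t₂) = s(s(s(a)))

Reduce t₁ = s(s(s(m(pair(m(pair(pair(c, a), a), c, pair(c, a)), c), m(s(s(a)), c, c), a)))):
1. s(s(s(m(pair(m(pair(pair(c, a), a), c, pair(c, a)), c), m(s(s(a)), c, c), a))))  →  s(s(s(m(pair(pair(c, a), c), m(s(s(a)), c, c), a))))   [R4 at 1.1.1.1.1]
2. s(s(s(m(pair(pair(c, a), c), m(s(s(a)), c, c), a))))  →  s(s(s(m(pair(pair(c, a), c), c, a))))   [R5 at 1.1.1.2]
3. s(s(s(m(pair(pair(c, a), c), c, a))))  →  s(s(s(a)))   [R4 at 1.1.1]

Reduce t₂ = s(s(m(pair(pair(s(a), m(s(s(a)), c, c)), a), m(s(s(a)), c, c), s(a)))):
1. s(s(m(pair(pair(s(a), m(s(s(a)), c, c)), a), m(s(s(a)), c, c), s(a))))  →  s(s(m(pair(pair(s(a), c), a), m(s(s(a)), c, c), s(a))))   [R5 at 1.1.1.1.2]
2. s(s(m(pair(pair(s(a), c), a), m(s(s(a)), c, c), s(a))))  →  s(s(m(pair(pair(s(a), c), a), c, s(a))))   [R5 at 1.1.2]
3. s(s(m(pair(pair(s(a), c), a), c, s(a))))  →  s(s(s(a)))   [R4 at 1.1]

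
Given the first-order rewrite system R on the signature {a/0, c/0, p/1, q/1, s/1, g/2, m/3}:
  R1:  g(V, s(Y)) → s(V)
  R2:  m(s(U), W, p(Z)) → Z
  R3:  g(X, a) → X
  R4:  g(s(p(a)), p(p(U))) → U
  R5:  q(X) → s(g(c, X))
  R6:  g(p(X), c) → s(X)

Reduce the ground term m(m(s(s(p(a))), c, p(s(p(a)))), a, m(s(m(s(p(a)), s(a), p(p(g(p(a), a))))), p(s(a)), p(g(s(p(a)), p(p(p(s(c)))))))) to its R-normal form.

1. m(m(s(s(p(a))), c, p(s(p(a)))), a, m(s(m(s(p(a)), s(a), p(p(g(p(a), a))))), p(s(a)), p(g(s(p(a)), p(p(p(s(c))))))))  →  m(s(p(a)), a, m(s(m(s(p(a)), s(a), p(p(g(p(a), a))))), p(s(a)), p(g(s(p(a)), p(p(p(s(c))))))))   [R2 at 1]
2. m(s(p(a)), a, m(s(m(s(p(a)), s(a), p(p(g(p(a), a))))), p(s(a)), p(g(s(p(a)), p(p(p(s(c))))))))  →  m(s(p(a)), a, g(s(p(a)), p(p(p(s(c))))))   [R2 at 3]
3. m(s(p(a)), a, g(s(p(a)), p(p(p(s(c))))))  →  m(s(p(a)), a, p(s(c)))   [R4 at 3]
4. m(s(p(a)), a, p(s(c)))  →  s(c)   [R2 at ε]

s(c)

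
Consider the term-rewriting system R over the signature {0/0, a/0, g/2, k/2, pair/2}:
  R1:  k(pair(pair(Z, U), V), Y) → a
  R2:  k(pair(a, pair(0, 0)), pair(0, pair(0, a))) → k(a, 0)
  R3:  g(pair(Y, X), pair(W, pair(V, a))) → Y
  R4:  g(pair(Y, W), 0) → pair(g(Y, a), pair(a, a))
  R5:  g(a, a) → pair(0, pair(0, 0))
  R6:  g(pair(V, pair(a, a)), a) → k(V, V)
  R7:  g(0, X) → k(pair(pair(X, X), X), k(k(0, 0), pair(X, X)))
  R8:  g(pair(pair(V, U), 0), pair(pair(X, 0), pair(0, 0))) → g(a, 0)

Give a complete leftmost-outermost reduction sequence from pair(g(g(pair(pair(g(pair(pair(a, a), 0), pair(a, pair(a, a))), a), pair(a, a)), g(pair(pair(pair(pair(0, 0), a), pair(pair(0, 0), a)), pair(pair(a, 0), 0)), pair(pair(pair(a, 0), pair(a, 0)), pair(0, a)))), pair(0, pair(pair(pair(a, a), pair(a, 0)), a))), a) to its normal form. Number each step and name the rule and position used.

1. pair(g(g(pair(pair(g(pair(pair(a, a), 0), pair(a, pair(a, a))), a), pair(a, a)), g(pair(pair(pair(pair(0, 0), a), pair(pair(0, 0), a)), pair(pair(a, 0), 0)), pair(pair(pair(a, 0), pair(a, 0)), pair(0, a)))), pair(0, pair(pair(pair(a, a), pair(a, 0)), a))), a)  →  pair(g(g(pair(pair(pair(a, a), a), pair(a, a)), g(pair(pair(pair(pair(0, 0), a), pair(pair(0, 0), a)), pair(pair(a, 0), 0)), pair(pair(pair(a, 0), pair(a, 0)), pair(0, a)))), pair(0, pair(pair(pair(a, a), pair(a, 0)), a))), a)   [R3 at 1.1.1.1.1]
2. pair(g(g(pair(pair(pair(a, a), a), pair(a, a)), g(pair(pair(pair(pair(0, 0), a), pair(pair(0, 0), a)), pair(pair(a, 0), 0)), pair(pair(pair(a, 0), pair(a, 0)), pair(0, a)))), pair(0, pair(pair(pair(a, a), pair(a, 0)), a))), a)  →  pair(g(g(pair(pair(pair(a, a), a), pair(a, a)), pair(pair(pair(0, 0), a), pair(pair(0, 0), a))), pair(0, pair(pair(pair(a, a), pair(a, 0)), a))), a)   [R3 at 1.1.2]
3. pair(g(g(pair(pair(pair(a, a), a), pair(a, a)), pair(pair(pair(0, 0), a), pair(pair(0, 0), a))), pair(0, pair(pair(pair(a, a), pair(a, 0)), a))), a)  →  pair(g(pair(pair(a, a), a), pair(0, pair(pair(pair(a, a), pair(a, 0)), a))), a)   [R3 at 1.1]
4. pair(g(pair(pair(a, a), a), pair(0, pair(pair(pair(a, a), pair(a, 0)), a))), a)  →  pair(pair(a, a), a)   [R3 at 1]

pair(pair(a, a), a)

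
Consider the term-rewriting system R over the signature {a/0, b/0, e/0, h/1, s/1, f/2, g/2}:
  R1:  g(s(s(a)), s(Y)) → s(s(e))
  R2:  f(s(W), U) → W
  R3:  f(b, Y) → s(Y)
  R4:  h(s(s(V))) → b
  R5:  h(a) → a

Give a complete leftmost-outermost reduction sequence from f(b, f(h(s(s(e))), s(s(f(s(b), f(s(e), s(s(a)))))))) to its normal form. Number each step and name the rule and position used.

s(s(s(s(b))))

1. f(b, f(h(s(s(e))), s(s(f(s(b), f(s(e), s(s(a))))))))  →  s(f(h(s(s(e))), s(s(f(s(b), f(s(e), s(s(a))))))))   [R3 at ε]
2. s(f(h(s(s(e))), s(s(f(s(b), f(s(e), s(s(a))))))))  →  s(f(b, s(s(f(s(b), f(s(e), s(s(a))))))))   [R4 at 1.1]
3. s(f(b, s(s(f(s(b), f(s(e), s(s(a))))))))  →  s(s(s(s(f(s(b), f(s(e), s(s(a))))))))   [R3 at 1]
4. s(s(s(s(f(s(b), f(s(e), s(s(a))))))))  →  s(s(s(s(b))))   [R2 at 1.1.1.1]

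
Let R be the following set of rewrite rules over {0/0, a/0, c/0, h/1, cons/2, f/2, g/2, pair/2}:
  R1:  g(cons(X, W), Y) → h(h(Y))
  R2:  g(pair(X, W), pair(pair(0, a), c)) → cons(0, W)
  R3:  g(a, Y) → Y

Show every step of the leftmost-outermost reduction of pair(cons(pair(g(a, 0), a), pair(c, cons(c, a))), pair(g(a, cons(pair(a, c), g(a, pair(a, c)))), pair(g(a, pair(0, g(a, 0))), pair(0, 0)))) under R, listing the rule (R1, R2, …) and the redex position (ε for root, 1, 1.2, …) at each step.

1. pair(cons(pair(g(a, 0), a), pair(c, cons(c, a))), pair(g(a, cons(pair(a, c), g(a, pair(a, c)))), pair(g(a, pair(0, g(a, 0))), pair(0, 0))))  →  pair(cons(pair(0, a), pair(c, cons(c, a))), pair(g(a, cons(pair(a, c), g(a, pair(a, c)))), pair(g(a, pair(0, g(a, 0))), pair(0, 0))))   [R3 at 1.1.1]
2. pair(cons(pair(0, a), pair(c, cons(c, a))), pair(g(a, cons(pair(a, c), g(a, pair(a, c)))), pair(g(a, pair(0, g(a, 0))), pair(0, 0))))  →  pair(cons(pair(0, a), pair(c, cons(c, a))), pair(cons(pair(a, c), g(a, pair(a, c))), pair(g(a, pair(0, g(a, 0))), pair(0, 0))))   [R3 at 2.1]
3. pair(cons(pair(0, a), pair(c, cons(c, a))), pair(cons(pair(a, c), g(a, pair(a, c))), pair(g(a, pair(0, g(a, 0))), pair(0, 0))))  →  pair(cons(pair(0, a), pair(c, cons(c, a))), pair(cons(pair(a, c), pair(a, c)), pair(g(a, pair(0, g(a, 0))), pair(0, 0))))   [R3 at 2.1.2]
4. pair(cons(pair(0, a), pair(c, cons(c, a))), pair(cons(pair(a, c), pair(a, c)), pair(g(a, pair(0, g(a, 0))), pair(0, 0))))  →  pair(cons(pair(0, a), pair(c, cons(c, a))), pair(cons(pair(a, c), pair(a, c)), pair(pair(0, g(a, 0)), pair(0, 0))))   [R3 at 2.2.1]
5. pair(cons(pair(0, a), pair(c, cons(c, a))), pair(cons(pair(a, c), pair(a, c)), pair(pair(0, g(a, 0)), pair(0, 0))))  →  pair(cons(pair(0, a), pair(c, cons(c, a))), pair(cons(pair(a, c), pair(a, c)), pair(pair(0, 0), pair(0, 0))))   [R3 at 2.2.1.2]

pair(cons(pair(0, a), pair(c, cons(c, a))), pair(cons(pair(a, c), pair(a, c)), pair(pair(0, 0), pair(0, 0))))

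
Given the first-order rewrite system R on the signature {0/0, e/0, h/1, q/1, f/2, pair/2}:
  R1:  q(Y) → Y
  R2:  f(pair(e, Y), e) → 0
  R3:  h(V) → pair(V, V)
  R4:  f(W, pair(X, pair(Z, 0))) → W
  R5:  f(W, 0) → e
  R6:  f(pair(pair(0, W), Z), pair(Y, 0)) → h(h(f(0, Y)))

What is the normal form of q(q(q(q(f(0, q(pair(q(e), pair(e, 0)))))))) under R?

0

1. q(q(q(q(f(0, q(pair(q(e), pair(e, 0))))))))  →  q(q(q(f(0, q(pair(q(e), pair(e, 0)))))))   [R1 at ε]
2. q(q(q(f(0, q(pair(q(e), pair(e, 0)))))))  →  q(q(f(0, q(pair(q(e), pair(e, 0))))))   [R1 at ε]
3. q(q(f(0, q(pair(q(e), pair(e, 0))))))  →  q(f(0, q(pair(q(e), pair(e, 0)))))   [R1 at ε]
4. q(f(0, q(pair(q(e), pair(e, 0)))))  →  f(0, q(pair(q(e), pair(e, 0))))   [R1 at ε]
5. f(0, q(pair(q(e), pair(e, 0))))  →  f(0, pair(q(e), pair(e, 0)))   [R1 at 2]
6. f(0, pair(q(e), pair(e, 0)))  →  0   [R4 at ε]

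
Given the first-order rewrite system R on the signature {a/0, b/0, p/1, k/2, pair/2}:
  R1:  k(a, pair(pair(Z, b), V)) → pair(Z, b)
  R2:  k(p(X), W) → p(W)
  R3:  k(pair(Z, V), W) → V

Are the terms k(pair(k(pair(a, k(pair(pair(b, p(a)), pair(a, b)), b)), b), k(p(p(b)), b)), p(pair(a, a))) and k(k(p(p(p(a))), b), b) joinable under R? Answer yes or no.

Reduce t₁ = k(pair(k(pair(a, k(pair(pair(b, p(a)), pair(a, b)), b)), b), k(p(p(b)), b)), p(pair(a, a))):
1. k(pair(k(pair(a, k(pair(pair(b, p(a)), pair(a, b)), b)), b), k(p(p(b)), b)), p(pair(a, a)))  →  k(p(p(b)), b)   [R3 at ε]
2. k(p(p(b)), b)  →  p(b)   [R2 at ε]

Reduce t₂ = k(k(p(p(p(a))), b), b):
1. k(k(p(p(p(a))), b), b)  →  k(p(b), b)   [R2 at 1]
2. k(p(b), b)  →  p(b)   [R2 at ε]

yes — NF(t₁) = p(b), NF(t₂) = p(b)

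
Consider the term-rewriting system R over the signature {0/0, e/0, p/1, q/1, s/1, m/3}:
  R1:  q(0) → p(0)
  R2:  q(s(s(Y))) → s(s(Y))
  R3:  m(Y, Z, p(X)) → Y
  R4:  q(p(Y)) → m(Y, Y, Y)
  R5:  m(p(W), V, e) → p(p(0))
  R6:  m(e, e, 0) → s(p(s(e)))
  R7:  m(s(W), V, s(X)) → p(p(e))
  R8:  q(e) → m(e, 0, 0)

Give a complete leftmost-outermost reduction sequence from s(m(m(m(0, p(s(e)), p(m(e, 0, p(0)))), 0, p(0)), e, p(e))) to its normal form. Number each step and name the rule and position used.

1. s(m(m(m(0, p(s(e)), p(m(e, 0, p(0)))), 0, p(0)), e, p(e)))  →  s(m(m(0, p(s(e)), p(m(e, 0, p(0)))), 0, p(0)))   [R3 at 1]
2. s(m(m(0, p(s(e)), p(m(e, 0, p(0)))), 0, p(0)))  →  s(m(0, p(s(e)), p(m(e, 0, p(0)))))   [R3 at 1]
3. s(m(0, p(s(e)), p(m(e, 0, p(0)))))  →  s(0)   [R3 at 1]

s(0)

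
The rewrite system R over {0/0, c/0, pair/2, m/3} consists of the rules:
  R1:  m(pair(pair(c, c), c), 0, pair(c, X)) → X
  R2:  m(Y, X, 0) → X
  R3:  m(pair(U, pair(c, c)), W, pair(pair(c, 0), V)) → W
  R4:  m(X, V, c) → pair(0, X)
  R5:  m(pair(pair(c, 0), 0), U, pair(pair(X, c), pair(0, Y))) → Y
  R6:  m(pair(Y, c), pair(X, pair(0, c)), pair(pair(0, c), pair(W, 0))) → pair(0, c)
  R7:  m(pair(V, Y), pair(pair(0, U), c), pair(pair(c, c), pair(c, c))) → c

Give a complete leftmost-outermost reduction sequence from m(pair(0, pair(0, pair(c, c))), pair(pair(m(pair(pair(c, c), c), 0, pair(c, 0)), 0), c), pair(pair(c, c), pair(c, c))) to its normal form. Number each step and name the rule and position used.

1. m(pair(0, pair(0, pair(c, c))), pair(pair(m(pair(pair(c, c), c), 0, pair(c, 0)), 0), c), pair(pair(c, c), pair(c, c)))  →  m(pair(0, pair(0, pair(c, c))), pair(pair(0, 0), c), pair(pair(c, c), pair(c, c)))   [R1 at 2.1.1]
2. m(pair(0, pair(0, pair(c, c))), pair(pair(0, 0), c), pair(pair(c, c), pair(c, c)))  →  c   [R7 at ε]

c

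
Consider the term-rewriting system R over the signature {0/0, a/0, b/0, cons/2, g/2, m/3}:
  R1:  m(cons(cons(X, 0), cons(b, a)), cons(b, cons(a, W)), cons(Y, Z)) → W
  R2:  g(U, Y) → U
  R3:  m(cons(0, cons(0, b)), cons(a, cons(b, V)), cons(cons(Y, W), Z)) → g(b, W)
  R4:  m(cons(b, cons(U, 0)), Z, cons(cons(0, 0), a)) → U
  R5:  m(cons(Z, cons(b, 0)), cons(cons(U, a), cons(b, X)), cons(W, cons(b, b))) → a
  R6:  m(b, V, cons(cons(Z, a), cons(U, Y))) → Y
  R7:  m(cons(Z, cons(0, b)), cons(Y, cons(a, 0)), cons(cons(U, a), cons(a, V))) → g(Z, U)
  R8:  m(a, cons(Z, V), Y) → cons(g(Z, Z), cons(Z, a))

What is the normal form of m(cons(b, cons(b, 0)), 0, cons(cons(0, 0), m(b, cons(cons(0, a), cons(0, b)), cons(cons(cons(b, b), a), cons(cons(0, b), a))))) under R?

1. m(cons(b, cons(b, 0)), 0, cons(cons(0, 0), m(b, cons(cons(0, a), cons(0, b)), cons(cons(cons(b, b), a), cons(cons(0, b), a)))))  →  m(cons(b, cons(b, 0)), 0, cons(cons(0, 0), a))   [R6 at 3.2]
2. m(cons(b, cons(b, 0)), 0, cons(cons(0, 0), a))  →  b   [R4 at ε]

b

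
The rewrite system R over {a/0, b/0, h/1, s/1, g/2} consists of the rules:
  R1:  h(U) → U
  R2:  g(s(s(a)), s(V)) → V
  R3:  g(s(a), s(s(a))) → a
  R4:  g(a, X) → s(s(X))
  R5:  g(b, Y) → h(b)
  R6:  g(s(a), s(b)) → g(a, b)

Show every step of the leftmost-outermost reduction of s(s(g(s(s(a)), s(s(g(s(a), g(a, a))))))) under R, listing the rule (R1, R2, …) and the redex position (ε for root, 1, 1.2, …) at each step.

s(s(s(a)))

1. s(s(g(s(s(a)), s(s(g(s(a), g(a, a)))))))  →  s(s(s(g(s(a), g(a, a)))))   [R2 at 1.1]
2. s(s(s(g(s(a), g(a, a)))))  →  s(s(s(g(s(a), s(s(a))))))   [R4 at 1.1.1.2]
3. s(s(s(g(s(a), s(s(a))))))  →  s(s(s(a)))   [R3 at 1.1.1]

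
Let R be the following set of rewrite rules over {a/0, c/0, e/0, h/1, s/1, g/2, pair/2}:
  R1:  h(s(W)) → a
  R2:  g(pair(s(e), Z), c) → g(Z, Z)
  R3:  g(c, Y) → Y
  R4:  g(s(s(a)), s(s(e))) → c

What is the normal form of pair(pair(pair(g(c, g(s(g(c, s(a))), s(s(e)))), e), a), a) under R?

pair(pair(pair(c, e), a), a)

1. pair(pair(pair(g(c, g(s(g(c, s(a))), s(s(e)))), e), a), a)  →  pair(pair(pair(g(s(g(c, s(a))), s(s(e))), e), a), a)   [R3 at 1.1.1]
2. pair(pair(pair(g(s(g(c, s(a))), s(s(e))), e), a), a)  →  pair(pair(pair(g(s(s(a)), s(s(e))), e), a), a)   [R3 at 1.1.1.1.1]
3. pair(pair(pair(g(s(s(a)), s(s(e))), e), a), a)  →  pair(pair(pair(c, e), a), a)   [R4 at 1.1.1]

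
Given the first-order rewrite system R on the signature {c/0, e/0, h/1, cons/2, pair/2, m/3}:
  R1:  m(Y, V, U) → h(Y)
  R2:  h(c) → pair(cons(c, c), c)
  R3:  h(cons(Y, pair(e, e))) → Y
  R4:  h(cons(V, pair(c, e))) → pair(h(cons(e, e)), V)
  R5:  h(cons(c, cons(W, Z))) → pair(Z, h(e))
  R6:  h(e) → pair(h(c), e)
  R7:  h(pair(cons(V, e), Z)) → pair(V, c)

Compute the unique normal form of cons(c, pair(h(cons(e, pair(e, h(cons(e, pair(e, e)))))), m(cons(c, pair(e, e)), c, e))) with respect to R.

1. cons(c, pair(h(cons(e, pair(e, h(cons(e, pair(e, e)))))), m(cons(c, pair(e, e)), c, e)))  →  cons(c, pair(h(cons(e, pair(e, e))), m(cons(c, pair(e, e)), c, e)))   [R3 at 2.1.1.2.2]
2. cons(c, pair(h(cons(e, pair(e, e))), m(cons(c, pair(e, e)), c, e)))  →  cons(c, pair(e, m(cons(c, pair(e, e)), c, e)))   [R3 at 2.1]
3. cons(c, pair(e, m(cons(c, pair(e, e)), c, e)))  →  cons(c, pair(e, h(cons(c, pair(e, e)))))   [R1 at 2.2]
4. cons(c, pair(e, h(cons(c, pair(e, e)))))  →  cons(c, pair(e, c))   [R3 at 2.2]

cons(c, pair(e, c))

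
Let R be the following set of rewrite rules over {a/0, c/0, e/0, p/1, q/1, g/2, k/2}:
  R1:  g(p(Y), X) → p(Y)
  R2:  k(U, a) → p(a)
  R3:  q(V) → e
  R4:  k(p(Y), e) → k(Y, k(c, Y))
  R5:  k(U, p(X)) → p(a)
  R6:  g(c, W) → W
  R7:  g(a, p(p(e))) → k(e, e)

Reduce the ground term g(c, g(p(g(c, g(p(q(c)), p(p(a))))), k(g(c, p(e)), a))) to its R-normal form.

1. g(c, g(p(g(c, g(p(q(c)), p(p(a))))), k(g(c, p(e)), a)))  →  g(p(g(c, g(p(q(c)), p(p(a))))), k(g(c, p(e)), a))   [R6 at ε]
2. g(p(g(c, g(p(q(c)), p(p(a))))), k(g(c, p(e)), a))  →  p(g(c, g(p(q(c)), p(p(a)))))   [R1 at ε]
3. p(g(c, g(p(q(c)), p(p(a)))))  →  p(g(p(q(c)), p(p(a))))   [R6 at 1]
4. p(g(p(q(c)), p(p(a))))  →  p(p(q(c)))   [R1 at 1]
5. p(p(q(c)))  →  p(p(e))   [R3 at 1.1]

p(p(e))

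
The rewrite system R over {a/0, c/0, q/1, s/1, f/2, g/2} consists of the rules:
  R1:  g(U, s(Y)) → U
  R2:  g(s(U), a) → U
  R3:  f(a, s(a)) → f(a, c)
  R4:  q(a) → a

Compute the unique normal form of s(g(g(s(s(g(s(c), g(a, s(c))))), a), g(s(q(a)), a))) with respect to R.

1. s(g(g(s(s(g(s(c), g(a, s(c))))), a), g(s(q(a)), a)))  →  s(g(s(g(s(c), g(a, s(c)))), g(s(q(a)), a)))   [R2 at 1.1]
2. s(g(s(g(s(c), g(a, s(c)))), g(s(q(a)), a)))  →  s(g(s(g(s(c), a)), g(s(q(a)), a)))   [R1 at 1.1.1.2]
3. s(g(s(g(s(c), a)), g(s(q(a)), a)))  →  s(g(s(c), g(s(q(a)), a)))   [R2 at 1.1.1]
4. s(g(s(c), g(s(q(a)), a)))  →  s(g(s(c), q(a)))   [R2 at 1.2]
5. s(g(s(c), q(a)))  →  s(g(s(c), a))   [R4 at 1.2]
6. s(g(s(c), a))  →  s(c)   [R2 at 1]

s(c)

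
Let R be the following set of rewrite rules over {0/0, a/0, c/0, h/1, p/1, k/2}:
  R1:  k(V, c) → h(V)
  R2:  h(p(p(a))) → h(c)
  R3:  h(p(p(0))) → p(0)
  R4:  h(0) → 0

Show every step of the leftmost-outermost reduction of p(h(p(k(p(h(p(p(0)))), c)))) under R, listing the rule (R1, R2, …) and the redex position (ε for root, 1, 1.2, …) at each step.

p(p(0))

1. p(h(p(k(p(h(p(p(0)))), c))))  →  p(h(p(h(p(h(p(p(0))))))))   [R1 at 1.1.1]
2. p(h(p(h(p(h(p(p(0))))))))  →  p(h(p(h(p(p(0))))))   [R3 at 1.1.1.1.1]
3. p(h(p(h(p(p(0))))))  →  p(h(p(p(0))))   [R3 at 1.1.1]
4. p(h(p(p(0))))  →  p(p(0))   [R3 at 1]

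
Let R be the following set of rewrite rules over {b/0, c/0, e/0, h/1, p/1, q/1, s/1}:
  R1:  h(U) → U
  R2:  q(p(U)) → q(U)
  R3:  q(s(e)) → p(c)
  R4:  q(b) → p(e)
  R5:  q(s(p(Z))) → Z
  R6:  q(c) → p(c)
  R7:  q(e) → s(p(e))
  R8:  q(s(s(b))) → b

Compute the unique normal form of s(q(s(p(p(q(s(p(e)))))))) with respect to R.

1. s(q(s(p(p(q(s(p(e))))))))  →  s(p(q(s(p(e)))))   [R5 at 1]
2. s(p(q(s(p(e)))))  →  s(p(e))   [R5 at 1.1]

s(p(e))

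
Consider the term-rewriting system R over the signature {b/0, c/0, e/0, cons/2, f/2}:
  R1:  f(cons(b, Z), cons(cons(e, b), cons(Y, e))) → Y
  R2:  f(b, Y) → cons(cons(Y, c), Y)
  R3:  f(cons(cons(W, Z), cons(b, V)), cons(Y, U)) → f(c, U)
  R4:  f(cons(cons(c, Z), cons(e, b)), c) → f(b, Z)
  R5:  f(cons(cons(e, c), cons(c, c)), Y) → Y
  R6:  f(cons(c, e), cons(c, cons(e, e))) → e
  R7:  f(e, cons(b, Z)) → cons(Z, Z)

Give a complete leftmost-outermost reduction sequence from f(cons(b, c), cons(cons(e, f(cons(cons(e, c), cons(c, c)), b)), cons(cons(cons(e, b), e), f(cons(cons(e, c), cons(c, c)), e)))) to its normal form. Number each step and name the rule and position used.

1. f(cons(b, c), cons(cons(e, f(cons(cons(e, c), cons(c, c)), b)), cons(cons(cons(e, b), e), f(cons(cons(e, c), cons(c, c)), e))))  →  f(cons(b, c), cons(cons(e, b), cons(cons(cons(e, b), e), f(cons(cons(e, c), cons(c, c)), e))))   [R5 at 2.1.2]
2. f(cons(b, c), cons(cons(e, b), cons(cons(cons(e, b), e), f(cons(cons(e, c), cons(c, c)), e))))  →  f(cons(b, c), cons(cons(e, b), cons(cons(cons(e, b), e), e)))   [R5 at 2.2.2]
3. f(cons(b, c), cons(cons(e, b), cons(cons(cons(e, b), e), e)))  →  cons(cons(e, b), e)   [R1 at ε]

cons(cons(e, b), e)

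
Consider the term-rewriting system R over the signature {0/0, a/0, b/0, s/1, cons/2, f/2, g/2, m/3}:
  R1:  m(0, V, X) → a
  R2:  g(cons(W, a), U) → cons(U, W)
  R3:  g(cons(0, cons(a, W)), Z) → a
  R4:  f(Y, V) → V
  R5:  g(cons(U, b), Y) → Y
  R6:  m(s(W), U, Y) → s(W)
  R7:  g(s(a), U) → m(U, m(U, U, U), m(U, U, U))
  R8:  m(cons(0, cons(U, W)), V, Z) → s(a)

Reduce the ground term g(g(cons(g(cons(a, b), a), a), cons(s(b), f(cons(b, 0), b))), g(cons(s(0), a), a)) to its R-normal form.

1. g(g(cons(g(cons(a, b), a), a), cons(s(b), f(cons(b, 0), b))), g(cons(s(0), a), a))  →  g(cons(cons(s(b), f(cons(b, 0), b)), g(cons(a, b), a)), g(cons(s(0), a), a))   [R2 at 1]
2. g(cons(cons(s(b), f(cons(b, 0), b)), g(cons(a, b), a)), g(cons(s(0), a), a))  →  g(cons(cons(s(b), b), g(cons(a, b), a)), g(cons(s(0), a), a))   [R4 at 1.1.2]
3. g(cons(cons(s(b), b), g(cons(a, b), a)), g(cons(s(0), a), a))  →  g(cons(cons(s(b), b), a), g(cons(s(0), a), a))   [R5 at 1.2]
4. g(cons(cons(s(b), b), a), g(cons(s(0), a), a))  →  cons(g(cons(s(0), a), a), cons(s(b), b))   [R2 at ε]
5. cons(g(cons(s(0), a), a), cons(s(b), b))  →  cons(cons(a, s(0)), cons(s(b), b))   [R2 at 1]

cons(cons(a, s(0)), cons(s(b), b))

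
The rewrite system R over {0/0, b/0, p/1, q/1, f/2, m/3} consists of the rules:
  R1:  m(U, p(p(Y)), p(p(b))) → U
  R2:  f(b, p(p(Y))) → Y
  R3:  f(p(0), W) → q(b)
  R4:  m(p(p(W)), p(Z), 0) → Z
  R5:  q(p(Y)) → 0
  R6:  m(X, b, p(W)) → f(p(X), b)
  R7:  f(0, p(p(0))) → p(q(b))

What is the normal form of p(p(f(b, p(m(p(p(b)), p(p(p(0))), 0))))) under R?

p(p(p(0)))

1. p(p(f(b, p(m(p(p(b)), p(p(p(0))), 0)))))  →  p(p(f(b, p(p(p(0))))))   [R4 at 1.1.2.1]
2. p(p(f(b, p(p(p(0))))))  →  p(p(p(0)))   [R2 at 1.1]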